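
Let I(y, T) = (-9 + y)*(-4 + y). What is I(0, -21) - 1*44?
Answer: -8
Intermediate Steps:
I(0, -21) - 1*44 = (36 + 0**2 - 13*0) - 1*44 = (36 + 0 + 0) - 44 = 36 - 44 = -8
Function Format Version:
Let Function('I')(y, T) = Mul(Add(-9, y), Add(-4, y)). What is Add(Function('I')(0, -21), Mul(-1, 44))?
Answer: -8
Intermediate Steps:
Add(Function('I')(0, -21), Mul(-1, 44)) = Add(Add(36, Pow(0, 2), Mul(-13, 0)), Mul(-1, 44)) = Add(Add(36, 0, 0), -44) = Add(36, -44) = -8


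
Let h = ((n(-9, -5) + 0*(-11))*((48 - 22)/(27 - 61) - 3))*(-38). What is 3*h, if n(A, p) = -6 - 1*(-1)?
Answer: -36480/17 ≈ -2145.9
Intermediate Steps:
n(A, p) = -5 (n(A, p) = -6 + 1 = -5)
h = -12160/17 (h = ((-5 + 0*(-11))*((48 - 22)/(27 - 61) - 3))*(-38) = ((-5 + 0)*(26/(-34) - 3))*(-38) = -5*(26*(-1/34) - 3)*(-38) = -5*(-13/17 - 3)*(-38) = -5*(-64/17)*(-38) = (320/17)*(-38) = -12160/17 ≈ -715.29)
3*h = 3*(-12160/17) = -36480/17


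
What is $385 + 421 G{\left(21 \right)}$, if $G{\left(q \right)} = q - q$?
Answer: $385$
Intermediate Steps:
$G{\left(q \right)} = 0$
$385 + 421 G{\left(21 \right)} = 385 + 421 \cdot 0 = 385 + 0 = 385$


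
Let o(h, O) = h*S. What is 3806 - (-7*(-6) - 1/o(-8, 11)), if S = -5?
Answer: 150561/40 ≈ 3764.0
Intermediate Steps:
o(h, O) = -5*h (o(h, O) = h*(-5) = -5*h)
3806 - (-7*(-6) - 1/o(-8, 11)) = 3806 - (-7*(-6) - 1/((-5*(-8)))) = 3806 - (42 - 1/40) = 3806 - 1*1679/40 = 3806 - 1679/40 = 150561/40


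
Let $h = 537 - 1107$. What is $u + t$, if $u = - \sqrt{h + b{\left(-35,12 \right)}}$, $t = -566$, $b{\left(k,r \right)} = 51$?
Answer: $-566 - i \sqrt{519} \approx -566.0 - 22.782 i$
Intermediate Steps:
$h = -570$
$u = - i \sqrt{519}$ ($u = - \sqrt{-570 + 51} = - \sqrt{-519} = - i \sqrt{519} \approx - 22.782 i$)
$u + t = - i \sqrt{519} - 566 = -566 - i \sqrt{519}$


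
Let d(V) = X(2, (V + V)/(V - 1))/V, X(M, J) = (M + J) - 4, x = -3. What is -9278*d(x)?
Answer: -4639/3 ≈ -1546.3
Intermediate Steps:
X(M, J) = -4 + J + M (X(M, J) = (J + M) - 4 = -4 + J + M)
d(V) = (-2 + 2*V/(-1 + V))/V (d(V) = (-4 + (V + V)/(V - 1) + 2)/V = (-4 + (2*V)/(-1 + V) + 2)/V = (-4 + 2*V/(-1 + V) + 2)/V = (-2 + 2*V/(-1 + V))/V)
-9278*d(x) = -18556/((-3)*(-1 - 3)) = -18556*(-1)/(3*(-4)) = -18556*(-1)*(-1)/(3*4) = -9278*⅙ = -4639/3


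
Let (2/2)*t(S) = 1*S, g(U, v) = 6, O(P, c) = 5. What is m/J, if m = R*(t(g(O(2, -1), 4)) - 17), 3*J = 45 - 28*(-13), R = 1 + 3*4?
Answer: -429/409 ≈ -1.0489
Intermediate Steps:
t(S) = S (t(S) = 1*S = S)
R = 13 (R = 1 + 12 = 13)
J = 409/3 (J = (45 - 28*(-13))/3 = (45 + 364)/3 = (⅓)*409 = 409/3 ≈ 136.33)
m = -143 (m = 13*(6 - 17) = 13*(-11) = -143)
m/J = -143/409/3 = -143*3/409 = -429/409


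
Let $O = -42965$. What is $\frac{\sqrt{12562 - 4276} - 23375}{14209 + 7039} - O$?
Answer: $\frac{912896945}{21248} + \frac{\sqrt{8286}}{21248} \approx 42964.0$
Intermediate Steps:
$\frac{\sqrt{12562 - 4276} - 23375}{14209 + 7039} - O = \frac{\sqrt{12562 - 4276} - 23375}{14209 + 7039} - -42965 = \frac{\sqrt{8286} - 23375}{21248} + 42965 = \left(-23375 + \sqrt{8286}\right) \frac{1}{21248} + 42965 = \left(- \frac{23375}{21248} + \frac{\sqrt{8286}}{21248}\right) + 42965 = \frac{912896945}{21248} + \frac{\sqrt{8286}}{21248}$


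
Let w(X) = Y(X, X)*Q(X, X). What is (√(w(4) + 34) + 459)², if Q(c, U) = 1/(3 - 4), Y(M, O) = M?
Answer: (459 + √30)² ≈ 2.1574e+5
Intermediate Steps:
Q(c, U) = -1 (Q(c, U) = 1/(-1) = -1)
w(X) = -X (w(X) = X*(-1) = -X)
(√(w(4) + 34) + 459)² = (√(-1*4 + 34) + 459)² = (√(-4 + 34) + 459)² = (√30 + 459)² = (459 + √30)²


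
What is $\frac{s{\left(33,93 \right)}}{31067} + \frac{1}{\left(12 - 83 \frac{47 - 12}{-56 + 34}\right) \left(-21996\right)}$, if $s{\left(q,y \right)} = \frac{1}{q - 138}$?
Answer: $- \frac{501667}{806316335370} \approx -6.2217 \cdot 10^{-7}$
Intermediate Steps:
$s{\left(q,y \right)} = \frac{1}{-138 + q}$
$\frac{s{\left(33,93 \right)}}{31067} + \frac{1}{\left(12 - 83 \frac{47 - 12}{-56 + 34}\right) \left(-21996\right)} = \frac{1}{\left(-138 + 33\right) 31067} + \frac{1}{\left(12 - 83 \frac{47 - 12}{-56 + 34}\right) \left(-21996\right)} = \frac{1}{-105} \cdot \frac{1}{31067} + \frac{1}{12 - 83 \frac{35}{-22}} \left(- \frac{1}{21996}\right) = \left(- \frac{1}{105}\right) \frac{1}{31067} + \frac{1}{12 - 83 \cdot 35 \left(- \frac{1}{22}\right)} \left(- \frac{1}{21996}\right) = - \frac{1}{3262035} + \frac{1}{12 - - \frac{2905}{22}} \left(- \frac{1}{21996}\right) = - \frac{1}{3262035} + \frac{1}{12 + \frac{2905}{22}} \left(- \frac{1}{21996}\right) = - \frac{1}{3262035} + \frac{1}{\frac{3169}{22}} \left(- \frac{1}{21996}\right) = - \frac{1}{3262035} + \frac{22}{3169} \left(- \frac{1}{21996}\right) = - \frac{1}{3262035} - \frac{11}{34852662} = - \frac{501667}{806316335370}$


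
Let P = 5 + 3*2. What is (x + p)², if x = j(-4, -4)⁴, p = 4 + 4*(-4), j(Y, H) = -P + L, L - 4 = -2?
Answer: 42889401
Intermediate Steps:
L = 2 (L = 4 - 2 = 2)
P = 11 (P = 5 + 6 = 11)
j(Y, H) = -9 (j(Y, H) = -1*11 + 2 = -11 + 2 = -9)
p = -12 (p = 4 - 16 = -12)
x = 6561 (x = (-9)⁴ = 6561)
(x + p)² = (6561 - 12)² = 6549² = 42889401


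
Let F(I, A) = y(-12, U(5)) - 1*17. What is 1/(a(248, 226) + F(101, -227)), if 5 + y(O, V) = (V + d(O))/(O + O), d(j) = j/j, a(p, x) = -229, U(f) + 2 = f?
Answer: -6/1507 ≈ -0.0039814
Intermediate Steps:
U(f) = -2 + f
d(j) = 1
y(O, V) = -5 + (1 + V)/(2*O) (y(O, V) = -5 + (V + 1)/(O + O) = -5 + (1 + V)/((2*O)) = -5 + (1 + V)*(1/(2*O)) = -5 + (1 + V)/(2*O))
F(I, A) = -133/6 (F(I, A) = (½)*(1 + (-2 + 5) - 10*(-12))/(-12) - 1*17 = (½)*(-1/12)*(1 + 3 + 120) - 17 = (½)*(-1/12)*124 - 17 = -31/6 - 17 = -133/6)
1/(a(248, 226) + F(101, -227)) = 1/(-229 - 133/6) = 1/(-1507/6) = -6/1507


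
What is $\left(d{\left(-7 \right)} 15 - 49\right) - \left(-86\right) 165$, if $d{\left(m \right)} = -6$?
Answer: $14051$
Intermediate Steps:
$\left(d{\left(-7 \right)} 15 - 49\right) - \left(-86\right) 165 = \left(\left(-6\right) 15 - 49\right) - \left(-86\right) 165 = \left(-90 - 49\right) - -14190 = -139 + 14190 = 14051$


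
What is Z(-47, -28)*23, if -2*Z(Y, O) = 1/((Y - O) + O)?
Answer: 23/94 ≈ 0.24468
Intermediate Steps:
Z(Y, O) = -1/(2*Y) (Z(Y, O) = -1/(2*((Y - O) + O)) = -1/(2*Y))
Z(-47, -28)*23 = -1/2/(-47)*23 = -1/2*(-1/47)*23 = (1/94)*23 = 23/94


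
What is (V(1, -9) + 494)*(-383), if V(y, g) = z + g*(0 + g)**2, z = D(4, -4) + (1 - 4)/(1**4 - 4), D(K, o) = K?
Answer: 88090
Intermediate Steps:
z = 5 (z = 4 + (1 - 4)/(1**4 - 4) = 4 - 3/(1 - 4) = 4 - 3/(-3) = 4 - 3*(-1/3) = 4 + 1 = 5)
V(y, g) = 5 + g**3 (V(y, g) = 5 + g*(0 + g)**2 = 5 + g*g**2 = 5 + g**3)
(V(1, -9) + 494)*(-383) = ((5 + (-9)**3) + 494)*(-383) = ((5 - 729) + 494)*(-383) = (-724 + 494)*(-383) = -230*(-383) = 88090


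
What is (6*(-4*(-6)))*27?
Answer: 3888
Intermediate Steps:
(6*(-4*(-6)))*27 = (6*24)*27 = 144*27 = 3888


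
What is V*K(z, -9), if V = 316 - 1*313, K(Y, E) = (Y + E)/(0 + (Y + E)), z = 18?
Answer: 3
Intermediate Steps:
K(Y, E) = 1 (K(Y, E) = (E + Y)/(0 + (E + Y)) = (E + Y)/(E + Y) = 1)
V = 3 (V = 316 - 313 = 3)
V*K(z, -9) = 3*1 = 3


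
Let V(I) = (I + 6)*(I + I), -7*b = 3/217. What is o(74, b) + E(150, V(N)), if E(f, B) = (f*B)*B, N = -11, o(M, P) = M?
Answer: 1815074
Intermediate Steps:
b = -3/1519 (b = -3/(7*217) = -⅐*3/217 = -3/1519 ≈ -0.0019750)
V(I) = 2*I*(6 + I) (V(I) = (6 + I)*(2*I) = 2*I*(6 + I))
E(f, B) = f*B² (E(f, B) = (B*f)*B = f*B²)
o(74, b) + E(150, V(N)) = 74 + 150*(2*(-11)*(6 - 11))² = 74 + 150*(2*(-11)*(-5))² = 74 + 150*110² = 74 + 150*12100 = 74 + 1815000 = 1815074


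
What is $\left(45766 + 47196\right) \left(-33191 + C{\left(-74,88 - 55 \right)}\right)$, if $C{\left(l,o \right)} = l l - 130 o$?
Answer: $-2975248810$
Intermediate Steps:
$C{\left(l,o \right)} = l^{2} - 130 o$
$\left(45766 + 47196\right) \left(-33191 + C{\left(-74,88 - 55 \right)}\right) = \left(45766 + 47196\right) \left(-33191 + \left(\left(-74\right)^{2} - 130 \left(88 - 55\right)\right)\right) = 92962 \left(-33191 + \left(5476 - 4290\right)\right) = 92962 \left(-33191 + 1186\right) = 92962 \left(-32005\right) = -2975248810$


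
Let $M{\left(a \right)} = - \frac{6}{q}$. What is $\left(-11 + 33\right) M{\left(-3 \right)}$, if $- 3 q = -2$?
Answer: $-198$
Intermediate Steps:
$q = \frac{2}{3}$ ($q = \left(- \frac{1}{3}\right) \left(-2\right) = \frac{2}{3} \approx 0.66667$)
$M{\left(a \right)} = -9$ ($M{\left(a \right)} = - \frac{6}{\frac{2}{3}} = \left(-6\right) \frac{3}{2} = -9$)
$\left(-11 + 33\right) M{\left(-3 \right)} = \left(-11 + 33\right) \left(-9\right) = 22 \left(-9\right) = -198$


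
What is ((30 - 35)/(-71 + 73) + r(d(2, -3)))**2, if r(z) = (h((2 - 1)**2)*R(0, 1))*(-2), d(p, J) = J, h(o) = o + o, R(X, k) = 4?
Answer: 1369/4 ≈ 342.25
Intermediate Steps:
h(o) = 2*o
r(z) = -16 (r(z) = ((2*(2 - 1)**2)*4)*(-2) = ((2*1**2)*4)*(-2) = ((2*1)*4)*(-2) = (2*4)*(-2) = 8*(-2) = -16)
((30 - 35)/(-71 + 73) + r(d(2, -3)))**2 = ((30 - 35)/(-71 + 73) - 16)**2 = (-5/2 - 16)**2 = (-37/2)**2 = 1369/4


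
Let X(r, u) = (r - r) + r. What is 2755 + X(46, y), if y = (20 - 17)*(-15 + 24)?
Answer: 2801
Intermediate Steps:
y = 27 (y = 3*9 = 27)
X(r, u) = r (X(r, u) = 0 + r = r)
2755 + X(46, y) = 2755 + 46 = 2801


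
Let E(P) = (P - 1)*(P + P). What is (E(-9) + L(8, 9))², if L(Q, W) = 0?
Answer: 32400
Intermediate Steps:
E(P) = 2*P*(-1 + P) (E(P) = (-1 + P)*(2*P) = 2*P*(-1 + P))
(E(-9) + L(8, 9))² = (2*(-9)*(-1 - 9) + 0)² = (2*(-9)*(-10) + 0)² = (180 + 0)² = 180² = 32400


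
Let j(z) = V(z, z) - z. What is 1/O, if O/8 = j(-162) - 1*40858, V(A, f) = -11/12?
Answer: -3/976726 ≈ -3.0715e-6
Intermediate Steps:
V(A, f) = -11/12 (V(A, f) = -11*1/12 = -11/12)
j(z) = -11/12 - z
O = -976726/3 (O = 8*((-11/12 - 1*(-162)) - 1*40858) = 8*((-11/12 + 162) - 40858) = 8*(1933/12 - 40858) = 8*(-488363/12) = -976726/3 ≈ -3.2558e+5)
1/O = 1/(-976726/3) = -3/976726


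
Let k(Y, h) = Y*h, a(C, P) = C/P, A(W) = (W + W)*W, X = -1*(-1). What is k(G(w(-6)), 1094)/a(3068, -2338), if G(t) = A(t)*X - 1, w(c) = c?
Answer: -45400453/767 ≈ -59192.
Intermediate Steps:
X = 1
A(W) = 2*W² (A(W) = (2*W)*W = 2*W²)
G(t) = -1 + 2*t² (G(t) = (2*t²)*1 - 1 = 2*t² - 1 = -1 + 2*t²)
k(G(w(-6)), 1094)/a(3068, -2338) = ((-1 + 2*(-6)²)*1094)/((3068/(-2338))) = ((-1 + 2*36)*1094)/((3068*(-1/2338))) = ((-1 + 72)*1094)/(-1534/1169) = (71*1094)*(-1169/1534) = 77674*(-1169/1534) = -45400453/767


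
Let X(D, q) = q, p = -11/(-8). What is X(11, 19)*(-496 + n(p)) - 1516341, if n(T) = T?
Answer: -12205911/8 ≈ -1.5257e+6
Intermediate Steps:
p = 11/8 (p = -11*(-1/8) = 11/8 ≈ 1.3750)
X(11, 19)*(-496 + n(p)) - 1516341 = 19*(-496 + 11/8) - 1516341 = 19*(-3957/8) - 1516341 = -75183/8 - 1516341 = -12205911/8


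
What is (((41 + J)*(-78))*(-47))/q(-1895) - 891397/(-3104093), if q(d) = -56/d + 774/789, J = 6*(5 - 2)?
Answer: 167307244477942478/781669595167 ≈ 2.1404e+5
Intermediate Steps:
J = 18 (J = 6*3 = 18)
q(d) = 258/263 - 56/d (q(d) = -56/d + 774*(1/789) = -56/d + 258/263 = 258/263 - 56/d)
(((41 + J)*(-78))*(-47))/q(-1895) - 891397/(-3104093) = (((41 + 18)*(-78))*(-47))/(258/263 - 56/(-1895)) - 891397/(-3104093) = ((59*(-78))*(-47))/(258/263 - 56*(-1/1895)) - 891397*(-1/3104093) = (-4602*(-47))/(258/263 + 56/1895) + 891397/3104093 = 216294/(503638/498385) + 891397/3104093 = 216294*(498385/503638) + 891397/3104093 = 53898842595/251819 + 891397/3104093 = 167307244477942478/781669595167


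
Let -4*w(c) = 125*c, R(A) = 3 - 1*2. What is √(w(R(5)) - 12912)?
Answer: I*√51773/2 ≈ 113.77*I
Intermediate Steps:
R(A) = 1 (R(A) = 3 - 2 = 1)
w(c) = -125*c/4
√(w(R(5)) - 12912) = √(-125/4*1 - 12912) = √(-125/4 - 12912) = √(-51773/4) = I*√51773/2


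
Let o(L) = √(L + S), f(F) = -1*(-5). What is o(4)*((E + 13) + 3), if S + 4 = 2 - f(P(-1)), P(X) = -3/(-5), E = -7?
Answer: 9*I*√3 ≈ 15.588*I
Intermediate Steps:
P(X) = ⅗ (P(X) = -3*(-⅕) = ⅗)
f(F) = 5
S = -7 (S = -4 + (2 - 1*5) = -4 + (2 - 5) = -4 - 3 = -7)
o(L) = √(-7 + L) (o(L) = √(L - 7) = √(-7 + L))
o(4)*((E + 13) + 3) = √(-7 + 4)*((-7 + 13) + 3) = √(-3)*(6 + 3) = (I*√3)*9 = 9*I*√3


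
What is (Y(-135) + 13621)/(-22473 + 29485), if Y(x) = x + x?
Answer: 13351/7012 ≈ 1.9040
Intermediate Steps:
Y(x) = 2*x
(Y(-135) + 13621)/(-22473 + 29485) = (2*(-135) + 13621)/(-22473 + 29485) = (-270 + 13621)/7012 = 13351*(1/7012) = 13351/7012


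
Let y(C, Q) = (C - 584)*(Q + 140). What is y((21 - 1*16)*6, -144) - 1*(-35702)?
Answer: 37918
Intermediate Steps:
y(C, Q) = (-584 + C)*(140 + Q)
y((21 - 1*16)*6, -144) - 1*(-35702) = (-81760 - 584*(-144) + 140*((21 - 1*16)*6) + ((21 - 1*16)*6)*(-144)) - 1*(-35702) = (-81760 + 84096 + 140*((21 - 16)*6) + ((21 - 16)*6)*(-144)) + 35702 = (-81760 + 84096 + 140*(5*6) + (5*6)*(-144)) + 35702 = (-81760 + 84096 + 140*30 + 30*(-144)) + 35702 = (-81760 + 84096 + 4200 - 4320) + 35702 = 2216 + 35702 = 37918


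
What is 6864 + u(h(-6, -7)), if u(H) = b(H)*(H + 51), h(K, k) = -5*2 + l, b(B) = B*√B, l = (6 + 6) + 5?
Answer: 6864 + 406*√7 ≈ 7938.2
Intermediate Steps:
l = 17 (l = 12 + 5 = 17)
b(B) = B^(3/2)
h(K, k) = 7 (h(K, k) = -5*2 + 17 = -10 + 17 = 7)
u(H) = H^(3/2)*(51 + H) (u(H) = H^(3/2)*(H + 51) = H^(3/2)*(51 + H))
6864 + u(h(-6, -7)) = 6864 + 7^(3/2)*(51 + 7) = 6864 + (7*√7)*58 = 6864 + 406*√7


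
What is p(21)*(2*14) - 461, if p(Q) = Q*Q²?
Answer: 258847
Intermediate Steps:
p(Q) = Q³
p(21)*(2*14) - 461 = 21³*(2*14) - 461 = 9261*28 - 461 = 259308 - 461 = 258847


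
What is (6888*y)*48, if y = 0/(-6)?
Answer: 0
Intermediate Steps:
y = 0 (y = 0*(-1/6) = 0)
(6888*y)*48 = (6888*0)*48 = 0*48 = 0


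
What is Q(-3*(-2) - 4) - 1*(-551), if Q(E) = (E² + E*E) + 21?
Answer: 580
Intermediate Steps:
Q(E) = 21 + 2*E² (Q(E) = (E² + E²) + 21 = 2*E² + 21 = 21 + 2*E²)
Q(-3*(-2) - 4) - 1*(-551) = (21 + 2*(-3*(-2) - 4)²) - 1*(-551) = (21 + 2*(6 - 4)²) + 551 = (21 + 2*2²) + 551 = (21 + 2*4) + 551 = (21 + 8) + 551 = 29 + 551 = 580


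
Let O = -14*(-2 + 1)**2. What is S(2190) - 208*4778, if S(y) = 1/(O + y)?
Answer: -2162561023/2176 ≈ -9.9382e+5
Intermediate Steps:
O = -14 (O = -14*(-1)**2 = -14*1 = -14)
S(y) = 1/(-14 + y)
S(2190) - 208*4778 = 1/(-14 + 2190) - 208*4778 = 1/2176 - 993824 = -2162561023/2176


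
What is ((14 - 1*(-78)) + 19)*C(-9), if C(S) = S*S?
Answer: 8991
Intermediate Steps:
C(S) = S²
((14 - 1*(-78)) + 19)*C(-9) = ((14 - 1*(-78)) + 19)*(-9)² = ((14 + 78) + 19)*81 = (92 + 19)*81 = 111*81 = 8991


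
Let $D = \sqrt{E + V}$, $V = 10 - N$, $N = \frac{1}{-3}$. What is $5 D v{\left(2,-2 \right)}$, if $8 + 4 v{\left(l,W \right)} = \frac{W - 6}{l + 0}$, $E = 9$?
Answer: $- 5 \sqrt{174} \approx -65.955$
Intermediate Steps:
$N = - \frac{1}{3} \approx -0.33333$
$V = \frac{31}{3}$ ($V = 10 - - \frac{1}{3} = 10 + \frac{1}{3} = \frac{31}{3} \approx 10.333$)
$D = \frac{\sqrt{174}}{3}$ ($D = \sqrt{9 + \frac{31}{3}} = \sqrt{\frac{58}{3}} = \frac{\sqrt{174}}{3} \approx 4.397$)
$v{\left(l,W \right)} = -2 + \frac{-6 + W}{4 l}$ ($v{\left(l,W \right)} = -2 + \frac{\left(W - 6\right) \frac{1}{l + 0}}{4} = -2 + \frac{\left(-6 + W\right) \frac{1}{l}}{4} = -2 + \frac{\frac{1}{l} \left(-6 + W\right)}{4} = -2 + \frac{-6 + W}{4 l}$)
$5 D v{\left(2,-2 \right)} = 5 \frac{\sqrt{174}}{3} \frac{-6 - 2 - 16}{4 \cdot 2} = \frac{5 \sqrt{174}}{3} \cdot \frac{1}{4} \cdot \frac{1}{2} \left(-6 - 2 - 16\right) = \frac{5 \sqrt{174}}{3} \cdot \frac{1}{4} \cdot \frac{1}{2} \left(-24\right) = \frac{5 \sqrt{174}}{3} \left(-3\right) = - 5 \sqrt{174}$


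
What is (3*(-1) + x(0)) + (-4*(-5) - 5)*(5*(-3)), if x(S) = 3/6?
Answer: -455/2 ≈ -227.50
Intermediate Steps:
x(S) = 1/2 (x(S) = 3*(1/6) = 1/2)
(3*(-1) + x(0)) + (-4*(-5) - 5)*(5*(-3)) = (3*(-1) + 1/2) + (-4*(-5) - 5)*(5*(-3)) = (-3 + 1/2) + (20 - 5)*(-15) = -5/2 + 15*(-15) = -5/2 - 225 = -455/2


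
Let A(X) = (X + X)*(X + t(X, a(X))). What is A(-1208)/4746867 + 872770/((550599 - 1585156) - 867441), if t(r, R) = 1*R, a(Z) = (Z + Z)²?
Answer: -13410595100515027/4514265770133 ≈ -2970.7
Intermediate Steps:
a(Z) = 4*Z² (a(Z) = (2*Z)² = 4*Z²)
t(r, R) = R
A(X) = 2*X*(X + 4*X²) (A(X) = (X + X)*(X + 4*X²) = (2*X)*(X + 4*X²) = 2*X*(X + 4*X²))
A(-1208)/4746867 + 872770/((550599 - 1585156) - 867441) = ((-1208)²*(2 + 8*(-1208)))/4746867 + 872770/((550599 - 1585156) - 867441) = (1459264*(2 - 9664))*(1/4746867) + 872770/(-1034557 - 867441) = (1459264*(-9662))*(1/4746867) + 872770/(-1901998) = -14099408768*1/4746867 + 872770*(-1/1901998) = -14099408768/4746867 - 436385/950999 = -13410595100515027/4514265770133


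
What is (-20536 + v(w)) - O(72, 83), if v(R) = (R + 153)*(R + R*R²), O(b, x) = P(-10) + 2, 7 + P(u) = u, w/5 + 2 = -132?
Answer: 155494796869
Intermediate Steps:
w = -670 (w = -10 + 5*(-132) = -10 - 660 = -670)
P(u) = -7 + u
O(b, x) = -15 (O(b, x) = (-7 - 10) + 2 = -17 + 2 = -15)
v(R) = (153 + R)*(R + R³)
(-20536 + v(w)) - O(72, 83) = (-20536 - 670*(153 - 670 + (-670)³ + 153*(-670)²)) - 1*(-15) = (-20536 - 670*(153 - 670 - 300763000 + 153*448900)) + 15 = (-20536 - 670*(153 - 670 - 300763000 + 68681700)) + 15 = (-20536 - 670*(-232081817)) + 15 = (-20536 + 155494817390) + 15 = 155494796854 + 15 = 155494796869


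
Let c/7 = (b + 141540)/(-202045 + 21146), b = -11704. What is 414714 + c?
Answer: 75020439034/180899 ≈ 4.1471e+5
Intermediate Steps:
c = -908852/180899 (c = 7*((-11704 + 141540)/(-202045 + 21146)) = 7*(129836/(-180899)) = 7*(129836*(-1/180899)) = 7*(-129836/180899) = -908852/180899 ≈ -5.0241)
414714 + c = 414714 - 908852/180899 = 75020439034/180899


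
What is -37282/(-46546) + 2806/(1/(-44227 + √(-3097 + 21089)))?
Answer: -2888201669985/23273 + 5612*√4498 ≈ -1.2372e+8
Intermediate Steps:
-37282/(-46546) + 2806/(1/(-44227 + √(-3097 + 21089))) = -37282*(-1/46546) + 2806/(1/(-44227 + √17992)) = 18641/23273 + 2806/(1/(-44227 + 2*√4498)) = 18641/23273 + 2806*(-44227 + 2*√4498) = 18641/23273 + (-124100962 + 5612*√4498) = -2888201669985/23273 + 5612*√4498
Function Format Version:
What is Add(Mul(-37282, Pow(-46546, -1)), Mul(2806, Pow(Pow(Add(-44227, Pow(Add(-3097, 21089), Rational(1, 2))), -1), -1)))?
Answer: Add(Rational(-2888201669985, 23273), Mul(5612, Pow(4498, Rational(1, 2)))) ≈ -1.2372e+8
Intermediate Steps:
Add(Mul(-37282, Pow(-46546, -1)), Mul(2806, Pow(Pow(Add(-44227, Pow(Add(-3097, 21089), Rational(1, 2))), -1), -1))) = Add(Mul(-37282, Rational(-1, 46546)), Mul(2806, Pow(Pow(Add(-44227, Pow(17992, Rational(1, 2))), -1), -1))) = Add(Rational(18641, 23273), Mul(2806, Pow(Pow(Add(-44227, Mul(2, Pow(4498, Rational(1, 2)))), -1), -1))) = Add(Rational(18641, 23273), Mul(2806, Add(-44227, Mul(2, Pow(4498, Rational(1, 2)))))) = Add(Rational(18641, 23273), Add(-124100962, Mul(5612, Pow(4498, Rational(1, 2))))) = Add(Rational(-2888201669985, 23273), Mul(5612, Pow(4498, Rational(1, 2))))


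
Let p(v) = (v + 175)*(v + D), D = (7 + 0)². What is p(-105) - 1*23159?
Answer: -27079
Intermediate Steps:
D = 49 (D = 7² = 49)
p(v) = (49 + v)*(175 + v) (p(v) = (v + 175)*(v + 49) = (175 + v)*(49 + v) = (49 + v)*(175 + v))
p(-105) - 1*23159 = (8575 + (-105)² + 224*(-105)) - 1*23159 = (8575 + 11025 - 23520) - 23159 = -3920 - 23159 = -27079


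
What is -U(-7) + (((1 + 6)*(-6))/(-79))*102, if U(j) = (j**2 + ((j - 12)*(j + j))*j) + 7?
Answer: 146958/79 ≈ 1860.2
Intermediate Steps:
U(j) = 7 + j**2 + 2*j**2*(-12 + j) (U(j) = (j**2 + ((-12 + j)*(2*j))*j) + 7 = (j**2 + (2*j*(-12 + j))*j) + 7 = (j**2 + 2*j**2*(-12 + j)) + 7 = 7 + j**2 + 2*j**2*(-12 + j))
-U(-7) + (((1 + 6)*(-6))/(-79))*102 = -(7 - 23*(-7)**2 + 2*(-7)**3) + (((1 + 6)*(-6))/(-79))*102 = -(7 - 23*49 + 2*(-343)) + ((7*(-6))*(-1/79))*102 = -(7 - 1127 - 686) - 42*(-1/79)*102 = -1*(-1806) + (42/79)*102 = 1806 + 4284/79 = 146958/79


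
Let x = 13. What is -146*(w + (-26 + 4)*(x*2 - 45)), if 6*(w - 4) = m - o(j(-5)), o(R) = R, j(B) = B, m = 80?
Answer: -191041/3 ≈ -63680.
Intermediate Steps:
w = 109/6 (w = 4 + (80 - 1*(-5))/6 = 4 + (80 + 5)/6 = 4 + (⅙)*85 = 4 + 85/6 = 109/6 ≈ 18.167)
-146*(w + (-26 + 4)*(x*2 - 45)) = -146*(109/6 + (-26 + 4)*(13*2 - 45)) = -146*(109/6 - 22*(26 - 45)) = -146*(109/6 - 22*(-19)) = -146*(109/6 + 418) = -146*2617/6 = -191041/3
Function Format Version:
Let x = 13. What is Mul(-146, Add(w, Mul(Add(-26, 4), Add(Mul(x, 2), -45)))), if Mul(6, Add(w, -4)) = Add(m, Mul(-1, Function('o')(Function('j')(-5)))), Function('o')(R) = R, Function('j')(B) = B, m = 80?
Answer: Rational(-191041, 3) ≈ -63680.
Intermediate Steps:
w = Rational(109, 6) (w = Add(4, Mul(Rational(1, 6), Add(80, Mul(-1, -5)))) = Add(4, Mul(Rational(1, 6), Add(80, 5))) = Add(4, Mul(Rational(1, 6), 85)) = Add(4, Rational(85, 6)) = Rational(109, 6) ≈ 18.167)
Mul(-146, Add(w, Mul(Add(-26, 4), Add(Mul(x, 2), -45)))) = Mul(-146, Add(Rational(109, 6), Mul(Add(-26, 4), Add(Mul(13, 2), -45)))) = Mul(-146, Add(Rational(109, 6), Mul(-22, Add(26, -45)))) = Mul(-146, Add(Rational(109, 6), Mul(-22, -19))) = Mul(-146, Add(Rational(109, 6), 418)) = Mul(-146, Rational(2617, 6)) = Rational(-191041, 3)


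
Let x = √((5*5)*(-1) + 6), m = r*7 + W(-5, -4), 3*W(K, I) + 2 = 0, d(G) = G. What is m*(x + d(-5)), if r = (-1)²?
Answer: -95/3 + 19*I*√19/3 ≈ -31.667 + 27.606*I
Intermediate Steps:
W(K, I) = -⅔ (W(K, I) = -⅔ + (⅓)*0 = -⅔ + 0 = -⅔)
r = 1
m = 19/3 (m = 1*7 - ⅔ = 7 - ⅔ = 19/3 ≈ 6.3333)
x = I*√19 (x = √(25*(-1) + 6) = √(-25 + 6) = √(-19) = I*√19 ≈ 4.3589*I)
m*(x + d(-5)) = 19*(I*√19 - 5)/3 = 19*(-5 + I*√19)/3 = -95/3 + 19*I*√19/3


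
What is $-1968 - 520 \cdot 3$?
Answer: $-3528$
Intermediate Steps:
$-1968 - 520 \cdot 3 = -1968 - 1560 = -3528$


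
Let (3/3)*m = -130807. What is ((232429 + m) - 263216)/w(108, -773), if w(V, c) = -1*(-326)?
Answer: -80797/163 ≈ -495.69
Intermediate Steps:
m = -130807
w(V, c) = 326
((232429 + m) - 263216)/w(108, -773) = ((232429 - 130807) - 263216)/326 = (101622 - 263216)*(1/326) = -161594*1/326 = -80797/163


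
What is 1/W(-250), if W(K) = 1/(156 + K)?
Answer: -94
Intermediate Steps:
1/W(-250) = 1/(1/(156 - 250)) = 1/(1/(-94)) = 1/(-1/94) = -94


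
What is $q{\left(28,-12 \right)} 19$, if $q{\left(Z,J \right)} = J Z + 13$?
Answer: $-6137$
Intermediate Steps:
$q{\left(Z,J \right)} = 13 + J Z$
$q{\left(28,-12 \right)} 19 = \left(13 - 336\right) 19 = \left(-323\right) 19 = -6137$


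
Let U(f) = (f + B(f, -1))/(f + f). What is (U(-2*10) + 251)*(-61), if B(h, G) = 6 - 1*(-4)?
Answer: -61305/4 ≈ -15326.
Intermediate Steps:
B(h, G) = 10 (B(h, G) = 6 + 4 = 10)
U(f) = (10 + f)/(2*f) (U(f) = (f + 10)/(f + f) = (10 + f)/((2*f)) = (10 + f)*(1/(2*f)) = (10 + f)/(2*f))
(U(-2*10) + 251)*(-61) = ((10 - 2*10)/(2*((-2*10))) + 251)*(-61) = ((½)*(10 - 20)/(-20) + 251)*(-61) = ((½)*(-1/20)*(-10) + 251)*(-61) = (¼ + 251)*(-61) = (1005/4)*(-61) = -61305/4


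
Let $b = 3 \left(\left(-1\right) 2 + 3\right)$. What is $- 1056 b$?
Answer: $-3168$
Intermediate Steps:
$b = 3$ ($b = 3 \left(-2 + 3\right) = 3 \cdot 1 = 3$)
$- 1056 b = \left(-1056\right) 3 = -3168$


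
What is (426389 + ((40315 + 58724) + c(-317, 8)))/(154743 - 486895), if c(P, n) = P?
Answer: -525111/332152 ≈ -1.5809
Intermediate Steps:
(426389 + ((40315 + 58724) + c(-317, 8)))/(154743 - 486895) = (426389 + ((40315 + 58724) - 317))/(154743 - 486895) = (426389 + (99039 - 317))/(-332152) = (426389 + 98722)*(-1/332152) = 525111*(-1/332152) = -525111/332152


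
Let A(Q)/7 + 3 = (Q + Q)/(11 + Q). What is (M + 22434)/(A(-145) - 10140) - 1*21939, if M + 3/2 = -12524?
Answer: -29828363555/1359544 ≈ -21940.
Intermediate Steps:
M = -25051/2 (M = -3/2 - 12524 = -25051/2 ≈ -12526.)
A(Q) = -21 + 14*Q/(11 + Q) (A(Q) = -21 + 7*((Q + Q)/(11 + Q)) = -21 + 7*((2*Q)/(11 + Q)) = -21 + 7*(2*Q/(11 + Q)) = -21 + 14*Q/(11 + Q))
(M + 22434)/(A(-145) - 10140) - 1*21939 = (-25051/2 + 22434)/(7*(-33 - 1*(-145))/(11 - 145) - 10140) - 1*21939 = 19817/(2*(7*(-33 + 145)/(-134) - 10140)) - 21939 = 19817/(2*(7*(-1/134)*112 - 10140)) - 21939 = 19817/(2*(-392/67 - 10140)) - 21939 = 19817/(2*(-679772/67)) - 21939 = (19817/2)*(-67/679772) - 21939 = -1327739/1359544 - 21939 = -29828363555/1359544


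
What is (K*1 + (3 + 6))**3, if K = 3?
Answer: 1728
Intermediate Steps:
(K*1 + (3 + 6))**3 = (3*1 + (3 + 6))**3 = (3 + 9)**3 = 12**3 = 1728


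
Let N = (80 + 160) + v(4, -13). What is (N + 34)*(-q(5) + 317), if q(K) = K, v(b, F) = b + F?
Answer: 82680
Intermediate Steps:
v(b, F) = F + b
N = 231 (N = (80 + 160) + (-13 + 4) = 240 - 9 = 231)
(N + 34)*(-q(5) + 317) = (231 + 34)*(-1*5 + 317) = 265*(-5 + 317) = 265*312 = 82680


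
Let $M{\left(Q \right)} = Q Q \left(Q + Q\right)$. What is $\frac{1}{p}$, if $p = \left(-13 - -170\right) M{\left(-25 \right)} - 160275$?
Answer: $- \frac{1}{5066525} \approx -1.9737 \cdot 10^{-7}$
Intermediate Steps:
$M{\left(Q \right)} = 2 Q^{3}$ ($M{\left(Q \right)} = Q^{2} \cdot 2 Q = 2 Q^{3}$)
$p = -5066525$ ($p = \left(-13 - -170\right) 2 \left(-25\right)^{3} - 160275 = \left(-13 + 170\right) 2 \left(-15625\right) - 160275 = 157 \left(-31250\right) - 160275 = -4906250 - 160275 = -5066525$)
$\frac{1}{p} = \frac{1}{-5066525} = - \frac{1}{5066525}$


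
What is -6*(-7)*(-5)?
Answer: -210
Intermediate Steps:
-6*(-7)*(-5) = 42*(-5) = -210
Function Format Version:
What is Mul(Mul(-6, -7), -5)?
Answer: -210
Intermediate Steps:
Mul(Mul(-6, -7), -5) = Mul(42, -5) = -210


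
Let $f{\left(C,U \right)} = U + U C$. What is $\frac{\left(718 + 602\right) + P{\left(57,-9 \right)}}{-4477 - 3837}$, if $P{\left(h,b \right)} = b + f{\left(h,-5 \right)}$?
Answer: $- \frac{1021}{8314} \approx -0.1228$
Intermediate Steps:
$f{\left(C,U \right)} = U + C U$
$P{\left(h,b \right)} = -5 + b - 5 h$ ($P{\left(h,b \right)} = b - 5 \left(1 + h\right) = b - \left(5 + 5 h\right) = -5 + b - 5 h$)
$\frac{\left(718 + 602\right) + P{\left(57,-9 \right)}}{-4477 - 3837} = \frac{\left(718 + 602\right) - 299}{-4477 - 3837} = \frac{1320 - 299}{-8314} = \left(1320 - 299\right) \left(- \frac{1}{8314}\right) = 1021 \left(- \frac{1}{8314}\right) = - \frac{1021}{8314}$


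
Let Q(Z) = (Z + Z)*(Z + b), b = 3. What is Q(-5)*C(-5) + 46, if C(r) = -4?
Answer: -34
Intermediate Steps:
Q(Z) = 2*Z*(3 + Z) (Q(Z) = (Z + Z)*(Z + 3) = (2*Z)*(3 + Z) = 2*Z*(3 + Z))
Q(-5)*C(-5) + 46 = (2*(-5)*(3 - 5))*(-4) + 46 = (2*(-5)*(-2))*(-4) + 46 = 20*(-4) + 46 = -80 + 46 = -34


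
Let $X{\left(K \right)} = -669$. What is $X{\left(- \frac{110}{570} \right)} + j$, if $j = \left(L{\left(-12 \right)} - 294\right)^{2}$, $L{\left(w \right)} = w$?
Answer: $92967$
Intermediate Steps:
$j = 93636$ ($j = \left(-12 - 294\right)^{2} = \left(-306\right)^{2} = 93636$)
$X{\left(- \frac{110}{570} \right)} + j = -669 + 93636 = 92967$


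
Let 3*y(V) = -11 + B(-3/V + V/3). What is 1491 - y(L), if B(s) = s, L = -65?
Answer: 878596/585 ≈ 1501.9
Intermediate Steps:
y(V) = -11/3 - 1/V + V/9 (y(V) = (-11 + (-3/V + V/3))/3 = (-11 - 3/V + V/3)/3 = -11/3 - 1/V + V/9)
1491 - y(L) = 1491 - (-11/3 - 1/(-65) + (⅑)*(-65)) = 1491 - (-11/3 - 1*(-1/65) - 65/9) = 1491 - (-11/3 + 1/65 - 65/9) = 1491 - 1*(-6361/585) = 1491 + 6361/585 = 878596/585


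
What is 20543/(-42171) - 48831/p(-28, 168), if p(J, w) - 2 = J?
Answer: 2058717983/1096446 ≈ 1877.6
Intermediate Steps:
p(J, w) = 2 + J
20543/(-42171) - 48831/p(-28, 168) = 20543/(-42171) - 48831/(2 - 28) = 20543*(-1/42171) - 48831/(-26) = -20543/42171 - 48831*(-1/26) = -20543/42171 + 48831/26 = 2058717983/1096446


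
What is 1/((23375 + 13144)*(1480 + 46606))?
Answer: 1/1756052634 ≈ 5.6946e-10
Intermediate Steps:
1/((23375 + 13144)*(1480 + 46606)) = 1/(36519*48086) = 1/1756052634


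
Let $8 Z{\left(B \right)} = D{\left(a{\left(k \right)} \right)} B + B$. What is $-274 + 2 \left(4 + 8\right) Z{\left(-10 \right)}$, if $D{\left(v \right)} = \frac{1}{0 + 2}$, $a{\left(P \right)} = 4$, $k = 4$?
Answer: $-319$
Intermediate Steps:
$D{\left(v \right)} = \frac{1}{2}$
$Z{\left(B \right)} = \frac{3 B}{16}$ ($Z{\left(B \right)} = \frac{\frac{B}{2} + B}{8} = \frac{\frac{3}{2} B}{8} = \frac{3 B}{16}$)
$-274 + 2 \left(4 + 8\right) Z{\left(-10 \right)} = -274 + 2 \left(4 + 8\right) \frac{3}{16} \left(-10\right) = -274 + 2 \cdot 12 \left(- \frac{15}{8}\right) = -274 + 24 \left(- \frac{15}{8}\right) = -274 - 45 = -319$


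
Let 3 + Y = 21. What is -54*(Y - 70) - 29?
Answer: 2779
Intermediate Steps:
Y = 18 (Y = -3 + 21 = 18)
-54*(Y - 70) - 29 = -54*(18 - 70) - 29 = -54*(-52) - 29 = 2808 - 29 = 2779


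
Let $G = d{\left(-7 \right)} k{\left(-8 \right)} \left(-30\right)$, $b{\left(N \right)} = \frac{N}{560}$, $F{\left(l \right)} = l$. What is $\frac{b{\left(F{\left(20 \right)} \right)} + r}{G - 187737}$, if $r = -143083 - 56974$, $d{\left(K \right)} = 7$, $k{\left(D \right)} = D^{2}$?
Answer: $\frac{5601595}{5632956} \approx 0.99443$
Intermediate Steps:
$b{\left(N \right)} = \frac{N}{560}$ ($b{\left(N \right)} = N \frac{1}{560} = \frac{N}{560}$)
$r = -200057$
$G = -13440$ ($G = 7 \left(-8\right)^{2} \left(-30\right) = 7 \cdot 64 \left(-30\right) = 448 \left(-30\right) = -13440$)
$\frac{b{\left(F{\left(20 \right)} \right)} + r}{G - 187737} = \frac{\frac{1}{560} \cdot 20 - 200057}{-13440 - 187737} = \frac{\frac{1}{28} - 200057}{-201177} = \left(- \frac{5601595}{28}\right) \left(- \frac{1}{201177}\right) = \frac{5601595}{5632956}$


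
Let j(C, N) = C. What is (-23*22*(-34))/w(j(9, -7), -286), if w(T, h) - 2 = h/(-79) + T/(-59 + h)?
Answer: 156298340/50823 ≈ 3075.3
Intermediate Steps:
w(T, h) = 2 - h/79 + T/(-59 + h) (w(T, h) = 2 + (h/(-79) + T/(-59 + h)) = 2 + (h*(-1/79) + T/(-59 + h)) = 2 + (-h/79 + T/(-59 + h)) = 2 - h/79 + T/(-59 + h))
(-23*22*(-34))/w(j(9, -7), -286) = (-23*22*(-34))/(((-9322 - 1*(-286)² + 79*9 + 217*(-286))/(79*(-59 - 286)))) = (-506*(-34))/(((1/79)*(-9322 - 1*81796 + 711 - 62062)/(-345))) = 17204/(((1/79)*(-1/345)*(-9322 - 81796 + 711 - 62062))) = 17204/(((1/79)*(-1/345)*(-152469))) = 17204/(50823/9085) = 17204*(9085/50823) = 156298340/50823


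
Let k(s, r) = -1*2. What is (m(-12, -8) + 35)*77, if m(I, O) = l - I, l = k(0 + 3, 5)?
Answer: 3465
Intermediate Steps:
k(s, r) = -2
l = -2
m(I, O) = -2 - I
(m(-12, -8) + 35)*77 = ((-2 - 1*(-12)) + 35)*77 = ((-2 + 12) + 35)*77 = (10 + 35)*77 = 45*77 = 3465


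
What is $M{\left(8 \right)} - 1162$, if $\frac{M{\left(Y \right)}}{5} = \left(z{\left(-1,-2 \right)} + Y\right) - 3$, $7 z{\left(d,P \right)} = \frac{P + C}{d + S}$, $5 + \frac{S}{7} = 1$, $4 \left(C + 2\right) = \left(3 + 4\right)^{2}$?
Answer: $- \frac{923409}{812} \approx -1137.2$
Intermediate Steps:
$C = \frac{41}{4}$ ($C = -2 + \frac{\left(3 + 4\right)^{2}}{4} = -2 + \frac{7^{2}}{4} = -2 + \frac{1}{4} \cdot 49 = -2 + \frac{49}{4} = \frac{41}{4} \approx 10.25$)
$S = -28$ ($S = -35 + 7 \cdot 1 = -35 + 7 = -28$)
$z{\left(d,P \right)} = \frac{\frac{41}{4} + P}{7 \left(-28 + d\right)}$ ($z{\left(d,P \right)} = \frac{\left(P + \frac{41}{4}\right) \frac{1}{d - 28}}{7} = \frac{\left(\frac{41}{4} + P\right) \frac{1}{-28 + d}}{7} = \frac{\frac{1}{-28 + d} \left(\frac{41}{4} + P\right)}{7} = \frac{\frac{41}{4} + P}{7 \left(-28 + d\right)}$)
$M{\left(Y \right)} = - \frac{12345}{812} + 5 Y$ ($M{\left(Y \right)} = 5 \left(\left(\frac{41 + 4 \left(-2\right)}{28 \left(-28 - 1\right)} + Y\right) - 3\right) = 5 \left(\left(\frac{41 - 8}{28 \left(-29\right)} + Y\right) - 3\right) = 5 \left(\left(\frac{1}{28} \left(- \frac{1}{29}\right) 33 + Y\right) - 3\right) = 5 \left(\left(- \frac{33}{812} + Y\right) - 3\right) = 5 \left(- \frac{2469}{812} + Y\right) = - \frac{12345}{812} + 5 Y$)
$M{\left(8 \right)} - 1162 = \left(- \frac{12345}{812} + 5 \cdot 8\right) - 1162 = \left(- \frac{12345}{812} + 40\right) - 1162 = \frac{20135}{812} - 1162 = - \frac{923409}{812}$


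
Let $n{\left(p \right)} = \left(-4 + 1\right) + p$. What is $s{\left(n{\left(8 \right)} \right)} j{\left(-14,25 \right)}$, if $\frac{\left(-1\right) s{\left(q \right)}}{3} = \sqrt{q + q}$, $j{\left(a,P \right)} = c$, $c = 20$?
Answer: $- 60 \sqrt{10} \approx -189.74$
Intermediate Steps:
$j{\left(a,P \right)} = 20$
$n{\left(p \right)} = -3 + p$
$s{\left(q \right)} = - 3 \sqrt{2} \sqrt{q}$ ($s{\left(q \right)} = - 3 \sqrt{q + q} = - 3 \sqrt{2 q} = - 3 \sqrt{2} \sqrt{q}$)
$s{\left(n{\left(8 \right)} \right)} j{\left(-14,25 \right)} = - 3 \sqrt{2} \sqrt{-3 + 8} \cdot 20 = - 3 \sqrt{2} \sqrt{5} \cdot 20 = - 3 \sqrt{10} \cdot 20 = - 60 \sqrt{10}$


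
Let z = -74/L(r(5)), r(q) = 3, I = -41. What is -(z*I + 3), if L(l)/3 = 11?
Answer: -3133/33 ≈ -94.939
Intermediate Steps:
L(l) = 33 (L(l) = 3*11 = 33)
z = -74/33 ≈ -2.2424
-(z*I + 3) = -(-74/33*(-41) + 3) = -(3034/33 + 3) = -1*3133/33 = -3133/33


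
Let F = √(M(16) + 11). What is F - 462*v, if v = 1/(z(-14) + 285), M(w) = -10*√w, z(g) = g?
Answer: -462/271 + I*√29 ≈ -1.7048 + 5.3852*I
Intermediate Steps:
F = I*√29 (F = √(-10*√16 + 11) = √(-10*4 + 11) = √(-40 + 11) = √(-29) = I*√29 ≈ 5.3852*I)
v = 1/271 (v = 1/(-14 + 285) = 1/271 ≈ 0.0036900)
F - 462*v = I*√29 - 462*1/271 = I*√29 - 462/271 = -462/271 + I*√29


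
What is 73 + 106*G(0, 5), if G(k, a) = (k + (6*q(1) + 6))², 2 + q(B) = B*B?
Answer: 73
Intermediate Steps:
q(B) = -2 + B² (q(B) = -2 + B*B = -2 + B²)
G(k, a) = k² (G(k, a) = (k + (6*(-2 + 1²) + 6))² = (k + (6*(-2 + 1) + 6))² = (k + (6*(-1) + 6))² = (k + (-6 + 6))² = (k + 0)² = k²)
73 + 106*G(0, 5) = 73 + 106*0² = 73 + 106*0 = 73 + 0 = 73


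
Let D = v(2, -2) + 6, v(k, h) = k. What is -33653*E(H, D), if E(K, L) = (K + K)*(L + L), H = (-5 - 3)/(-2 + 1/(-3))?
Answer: -25845504/7 ≈ -3.6922e+6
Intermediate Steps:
D = 8 (D = 2 + 6 = 8)
H = 24/7 (H = -8/(-2 - 1/3) = -8/(-7/3) = -8*(-3/7) = 24/7 ≈ 3.4286)
E(K, L) = 4*K*L (E(K, L) = (2*K)*(2*L) = 4*K*L)
-33653*E(H, D) = -134612*24*8/7 = -33653*768/7 = -25845504/7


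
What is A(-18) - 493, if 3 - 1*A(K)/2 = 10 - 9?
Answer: -489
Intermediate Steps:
A(K) = 4 (A(K) = 6 - 2*(10 - 9) = 6 - 2*1 = 6 - 2 = 4)
A(-18) - 493 = 4 - 493 = -489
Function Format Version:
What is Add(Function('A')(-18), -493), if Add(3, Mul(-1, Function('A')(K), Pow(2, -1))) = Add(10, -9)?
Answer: -489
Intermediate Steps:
Function('A')(K) = 4 (Function('A')(K) = Add(6, Mul(-2, Add(10, -9))) = Add(6, Mul(-2, 1)) = Add(6, -2) = 4)
Add(Function('A')(-18), -493) = Add(4, -493) = -489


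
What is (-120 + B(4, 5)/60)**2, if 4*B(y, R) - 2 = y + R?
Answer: 828806521/57600 ≈ 14389.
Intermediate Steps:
B(y, R) = 1/2 + R/4 + y/4 (B(y, R) = 1/2 + (y + R)/4 = 1/2 + (R + y)/4 = 1/2 + (R/4 + y/4) = 1/2 + R/4 + y/4)
(-120 + B(4, 5)/60)**2 = (-120 + (1/2 + (1/4)*5 + (1/4)*4)/60)**2 = (-120 + (1/2 + 5/4 + 1)*(1/60))**2 = (-120 + (11/4)*(1/60))**2 = (-120 + 11/240)**2 = (-28789/240)**2 = 828806521/57600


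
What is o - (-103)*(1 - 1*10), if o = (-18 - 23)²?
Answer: 754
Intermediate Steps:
o = 1681 (o = (-41)² = 1681)
o - (-103)*(1 - 1*10) = 1681 - (-103)*(1 - 1*10) = 1681 - (-103)*(1 - 10) = 1681 - (-103)*(-9) = 1681 - 1*927 = 1681 - 927 = 754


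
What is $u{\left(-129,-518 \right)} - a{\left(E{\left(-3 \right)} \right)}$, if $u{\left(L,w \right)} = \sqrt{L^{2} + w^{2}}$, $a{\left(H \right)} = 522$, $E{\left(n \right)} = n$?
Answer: $-522 + \sqrt{284965} \approx 11.821$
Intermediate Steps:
$u{\left(-129,-518 \right)} - a{\left(E{\left(-3 \right)} \right)} = \sqrt{\left(-129\right)^{2} + \left(-518\right)^{2}} - 522 = \sqrt{16641 + 268324} - 522 = \sqrt{284965} - 522 = -522 + \sqrt{284965}$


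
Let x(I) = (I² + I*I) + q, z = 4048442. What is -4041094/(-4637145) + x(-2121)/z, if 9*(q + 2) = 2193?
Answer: 58082956558813/18773212578090 ≈ 3.0939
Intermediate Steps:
q = 725/3 (q = -2 + (⅑)*2193 = -2 + 731/3 = 725/3 ≈ 241.67)
x(I) = 725/3 + 2*I² (x(I) = (I² + I*I) + 725/3 = (I² + I²) + 725/3 = 2*I² + 725/3 = 725/3 + 2*I²)
-4041094/(-4637145) + x(-2121)/z = -4041094/(-4637145) + (725/3 + 2*(-2121)²)/4048442 = -4041094*(-1/4637145) + (725/3 + 2*4498641)*(1/4048442) = 4041094/4637145 + (725/3 + 8997282)*(1/4048442) = 4041094/4637145 + (26992571/3)*(1/4048442) = 4041094/4637145 + 26992571/12145326 = 58082956558813/18773212578090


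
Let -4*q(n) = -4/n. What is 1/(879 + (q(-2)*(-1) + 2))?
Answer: 2/1763 ≈ 0.0011344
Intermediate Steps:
q(n) = 1/n (q(n) = -(-1)/n = 1/n)
1/(879 + (q(-2)*(-1) + 2)) = 1/(879 + (-1/(-2) + 2)) = 1/(879 + (-1/2*(-1) + 2)) = 1/(879 + (1/2 + 2)) = 1/(879 + 5/2) = 1/(1763/2) = 2/1763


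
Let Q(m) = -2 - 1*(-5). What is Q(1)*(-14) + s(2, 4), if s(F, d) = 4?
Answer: -38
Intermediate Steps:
Q(m) = 3 (Q(m) = -2 + 5 = 3)
Q(1)*(-14) + s(2, 4) = 3*(-14) + 4 = -42 + 4 = -38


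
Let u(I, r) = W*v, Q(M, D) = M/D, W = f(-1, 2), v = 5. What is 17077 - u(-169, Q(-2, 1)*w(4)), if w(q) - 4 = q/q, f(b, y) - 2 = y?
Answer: 17057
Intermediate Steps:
f(b, y) = 2 + y
W = 4 (W = 2 + 2 = 4)
w(q) = 5 (w(q) = 4 + q/q = 4 + 1 = 5)
u(I, r) = 20 (u(I, r) = 4*5 = 20)
17077 - u(-169, Q(-2, 1)*w(4)) = 17077 - 1*20 = 17077 - 20 = 17057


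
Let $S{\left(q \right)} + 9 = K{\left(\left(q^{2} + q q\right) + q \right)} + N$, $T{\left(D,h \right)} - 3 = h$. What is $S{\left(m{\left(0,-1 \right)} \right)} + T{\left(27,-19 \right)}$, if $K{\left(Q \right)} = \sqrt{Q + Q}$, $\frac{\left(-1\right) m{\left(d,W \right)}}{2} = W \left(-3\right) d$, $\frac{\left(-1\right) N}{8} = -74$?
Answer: $567$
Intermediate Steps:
$N = 592$ ($N = \left(-8\right) \left(-74\right) = 592$)
$m{\left(d,W \right)} = 6 W d$ ($m{\left(d,W \right)} = - 2 W \left(-3\right) d = - 2 - 3 W d = - 2 \left(- 3 W d\right) = 6 W d$)
$T{\left(D,h \right)} = 3 + h$
$K{\left(Q \right)} = \sqrt{2} \sqrt{Q}$ ($K{\left(Q \right)} = \sqrt{2 Q} = \sqrt{2} \sqrt{Q}$)
$S{\left(q \right)} = 583 + \sqrt{2} \sqrt{q + 2 q^{2}}$ ($S{\left(q \right)} = -9 + \left(\sqrt{2} \sqrt{\left(q^{2} + q q\right) + q} + 592\right) = -9 + \left(\sqrt{2} \sqrt{\left(q^{2} + q^{2}\right) + q} + 592\right) = -9 + \left(\sqrt{2} \sqrt{2 q^{2} + q} + 592\right) = -9 + \left(\sqrt{2} \sqrt{q + 2 q^{2}} + 592\right) = -9 + \left(592 + \sqrt{2} \sqrt{q + 2 q^{2}}\right) = 583 + \sqrt{2} \sqrt{q + 2 q^{2}}$)
$S{\left(m{\left(0,-1 \right)} \right)} + T{\left(27,-19 \right)} = \left(583 + \sqrt{2} \sqrt{6 \left(-1\right) 0 \left(1 + 2 \cdot 6 \left(-1\right) 0\right)}\right) + \left(3 - 19\right) = \left(583 + \sqrt{2} \sqrt{0 \left(1 + 2 \cdot 0\right)}\right) - 16 = \left(583 + \sqrt{2} \sqrt{0 \left(1 + 0\right)}\right) - 16 = \left(583 + \sqrt{2} \sqrt{0 \cdot 1}\right) - 16 = \left(583 + \sqrt{2} \sqrt{0}\right) - 16 = \left(583 + \sqrt{2} \cdot 0\right) - 16 = \left(583 + 0\right) - 16 = 583 - 16 = 567$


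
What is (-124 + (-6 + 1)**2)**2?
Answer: 9801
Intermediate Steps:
(-124 + (-6 + 1)**2)**2 = (-124 + (-5)**2)**2 = (-124 + 25)**2 = (-99)**2 = 9801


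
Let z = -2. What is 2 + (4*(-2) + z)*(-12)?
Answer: 122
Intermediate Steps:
2 + (4*(-2) + z)*(-12) = 2 + (4*(-2) - 2)*(-12) = 2 + (-8 - 2)*(-12) = 2 - 10*(-12) = 2 + 120 = 122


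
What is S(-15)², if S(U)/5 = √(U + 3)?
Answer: -300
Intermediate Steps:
S(U) = 5*√(3 + U) (S(U) = 5*√(U + 3) = 5*√(3 + U))
S(-15)² = (5*√(3 - 15))² = (5*√(-12))² = (5*(2*I*√3))² = (10*I*√3)² = -300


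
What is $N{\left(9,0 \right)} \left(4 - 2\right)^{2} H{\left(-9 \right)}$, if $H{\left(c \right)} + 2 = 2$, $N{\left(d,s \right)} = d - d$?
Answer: $0$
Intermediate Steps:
$N{\left(d,s \right)} = 0$
$H{\left(c \right)} = 0$ ($H{\left(c \right)} = -2 + 2 = 0$)
$N{\left(9,0 \right)} \left(4 - 2\right)^{2} H{\left(-9 \right)} = 0 \left(4 - 2\right)^{2} \cdot 0 = 0 \cdot 2^{2} \cdot 0 = 0 \cdot 4 \cdot 0 = 0 \cdot 0 = 0$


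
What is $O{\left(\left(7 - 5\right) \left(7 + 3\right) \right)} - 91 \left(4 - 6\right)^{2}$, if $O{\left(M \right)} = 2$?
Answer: $-362$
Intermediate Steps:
$O{\left(\left(7 - 5\right) \left(7 + 3\right) \right)} - 91 \left(4 - 6\right)^{2} = 2 - 91 \left(4 - 6\right)^{2} = 2 - 91 \left(-2\right)^{2} = 2 - 364 = -362$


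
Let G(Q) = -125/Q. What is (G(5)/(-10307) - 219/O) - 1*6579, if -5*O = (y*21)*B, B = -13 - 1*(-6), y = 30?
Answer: -19936812443/3030258 ≈ -6579.2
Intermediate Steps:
B = -7 (B = -13 + 6 = -7)
O = 882 (O = -30*21*(-7)/5 = -126*(-7) = -1/5*(-4410) = 882)
(G(5)/(-10307) - 219/O) - 1*6579 = (-125/5/(-10307) - 219/882) - 1*6579 = (-125*1/5*(-1/10307) - 219*1/882) - 6579 = (-25*(-1/10307) - 73/294) - 6579 = (25/10307 - 73/294) - 6579 = -745061/3030258 - 6579 = -19936812443/3030258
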